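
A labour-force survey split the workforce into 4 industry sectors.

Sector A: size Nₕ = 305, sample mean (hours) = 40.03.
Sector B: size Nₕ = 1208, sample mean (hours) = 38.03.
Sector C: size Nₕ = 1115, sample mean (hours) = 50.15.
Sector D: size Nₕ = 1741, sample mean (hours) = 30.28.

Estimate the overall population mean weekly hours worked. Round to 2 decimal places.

N = 4369; weights Wₕ = Nₕ/N = (0.0698, 0.2765, 0.2552, 0.3985).
x̄_st = Σ Wₕ·x̄ₕ = 0.0698·40.03 + 0.2765·38.03 + 0.2552·50.15 + 0.3985·30.28 ≈ 38.1744...
→ 38.17.

38.17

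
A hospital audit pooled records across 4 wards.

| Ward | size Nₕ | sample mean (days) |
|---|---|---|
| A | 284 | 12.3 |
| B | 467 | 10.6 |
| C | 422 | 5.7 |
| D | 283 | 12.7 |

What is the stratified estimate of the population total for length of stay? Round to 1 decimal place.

14442.9

A: 284·12.3 = 3493.2
B: 467·10.6 = 4950.2
C: 422·5.7 = 2405.4
D: 283·12.7 = 3594.1
τ̂ = Σ Nₕx̄ₕ = 14442.9.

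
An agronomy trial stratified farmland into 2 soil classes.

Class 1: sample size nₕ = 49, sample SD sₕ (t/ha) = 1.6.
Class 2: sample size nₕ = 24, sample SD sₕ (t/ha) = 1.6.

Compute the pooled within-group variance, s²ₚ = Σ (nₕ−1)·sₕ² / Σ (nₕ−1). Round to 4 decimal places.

1: (49−1)·1.6² = 48·2.56 = 122.88
2: (24−1)·1.6² = 23·2.56 = 58.88
Numerator = 181.76; denominator = Σ(nₕ−1) = 71.
s²ₚ = 181.76/71 = 2.56 → 2.5600.

2.5600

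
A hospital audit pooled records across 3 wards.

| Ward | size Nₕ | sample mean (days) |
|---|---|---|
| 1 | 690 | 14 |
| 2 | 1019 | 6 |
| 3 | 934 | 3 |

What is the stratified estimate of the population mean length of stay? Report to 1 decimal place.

N = 690 + 1019 + 934 = 2643.
Weight each subgroup mean by Nₕ/N and sum.
Σ Nₕx̄ₕ = 690·14 + 1019·6 + 934·3 = 9660 + 6114 + 2802 = 18576.
Divide by N: 18576 / 2643 = 7.028... → 7.0.

7.0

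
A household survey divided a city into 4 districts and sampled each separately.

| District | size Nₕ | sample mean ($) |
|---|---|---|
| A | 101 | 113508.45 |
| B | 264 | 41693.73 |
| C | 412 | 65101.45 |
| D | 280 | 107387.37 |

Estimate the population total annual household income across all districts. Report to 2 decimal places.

79361759.17

Estimate total by summing Nₕ·x̄ₕ over strata.
101·113508.45 + 264·41693.73 + 412·65101.45 + 280·107387.37 = 11464353.45 + 11007144.72 + 26821797.4 + 30068463.6 = 79361759.17.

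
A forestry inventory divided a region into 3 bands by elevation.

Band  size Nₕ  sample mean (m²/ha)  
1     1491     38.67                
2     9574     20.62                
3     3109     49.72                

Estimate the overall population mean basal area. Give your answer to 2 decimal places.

N = 1491 + 9574 + 3109 = 14174.
The stratified mean weights each stratum mean by its population share Nₕ/N.
Σ Nₕx̄ₕ = 1491·38.67 + 9574·20.62 + 3109·49.72 = 57656.97 + 197415.88 + 154579.48 = 409652.33.
Divide by N: 409652.33 / 14174 = 28.9017... → 28.90.

28.90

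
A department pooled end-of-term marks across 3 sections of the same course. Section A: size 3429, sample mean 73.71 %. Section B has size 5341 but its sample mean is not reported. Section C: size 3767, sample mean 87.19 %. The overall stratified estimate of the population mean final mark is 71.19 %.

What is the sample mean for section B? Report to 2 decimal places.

58.29

N = 3429 + 5341 + 3767 = 12537.
Overall total = μ·N = 71.19·12537 = 892509.03.
Subtract the known strata: 3429·73.71 + 3767·87.19 = 581196.32.
Remaining total for section B: 892509.03 − 581196.32 = 311312.71.
Divide by its size: 311312.71 / 5341 = 58.2873... → 58.29.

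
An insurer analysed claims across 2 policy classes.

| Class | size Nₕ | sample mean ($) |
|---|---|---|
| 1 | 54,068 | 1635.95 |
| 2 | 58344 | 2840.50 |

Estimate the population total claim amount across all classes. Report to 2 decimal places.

1: 54068·1635.95 = 88452544.6
2: 58344·2840.50 = 165726132
τ̂ = Σ Nₕx̄ₕ = 254178676.60.

254178676.60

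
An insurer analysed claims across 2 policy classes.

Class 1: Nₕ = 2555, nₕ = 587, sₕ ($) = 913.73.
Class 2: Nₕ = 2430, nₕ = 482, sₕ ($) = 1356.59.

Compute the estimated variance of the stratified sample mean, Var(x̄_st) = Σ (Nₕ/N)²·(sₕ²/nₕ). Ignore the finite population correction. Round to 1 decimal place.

N = 4985. Term for each stratum: Wₕ²sₕ²/nₕ.
Var(x̄_st) = 373.6364 + 907.2613 = 1280.8977 → 1280.9.

1280.9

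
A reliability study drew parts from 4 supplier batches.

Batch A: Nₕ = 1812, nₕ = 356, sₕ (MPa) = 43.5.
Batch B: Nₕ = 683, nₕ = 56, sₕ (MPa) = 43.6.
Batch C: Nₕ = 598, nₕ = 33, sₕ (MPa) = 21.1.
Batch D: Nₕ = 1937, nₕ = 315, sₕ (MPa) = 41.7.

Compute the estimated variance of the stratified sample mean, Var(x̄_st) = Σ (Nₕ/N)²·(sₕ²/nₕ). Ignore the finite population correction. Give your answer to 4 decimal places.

2.3250

N = 5030. Term for each stratum: Wₕ²sₕ²/nₕ.
Var(x̄_st) = 0.6897774 + 0.6258790 + 0.1906854 + 0.8186247 = 2.3249664 → 2.3250.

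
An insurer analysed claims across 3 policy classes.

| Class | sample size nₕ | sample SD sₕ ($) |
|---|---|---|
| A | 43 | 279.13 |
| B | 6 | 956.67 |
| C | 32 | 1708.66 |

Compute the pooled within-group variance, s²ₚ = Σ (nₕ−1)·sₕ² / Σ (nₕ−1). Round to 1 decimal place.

Degrees of freedom: 42 + 5 + 31 = 78.
Σ(nₕ−1)sₕ² = 42·77913.5569 + 5·915217.4889 + 31·2919518.9956 = 98353545.6979.
s²ₚ = 98353545.6979 / 78 = 1260942.894... → 1260942.9.

1260942.9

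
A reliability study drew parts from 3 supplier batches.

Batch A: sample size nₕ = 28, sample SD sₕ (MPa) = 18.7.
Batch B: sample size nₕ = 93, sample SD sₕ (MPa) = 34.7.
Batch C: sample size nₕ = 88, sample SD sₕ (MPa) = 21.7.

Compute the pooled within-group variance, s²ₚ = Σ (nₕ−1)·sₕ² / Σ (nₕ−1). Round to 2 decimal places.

782.45

A: (28−1)·18.7² = 27·349.69 = 9441.63
B: (93−1)·34.7² = 92·1204.09 = 110776.28
C: (88−1)·21.7² = 87·470.89 = 40967.43
Numerator = 161185.34; denominator = Σ(nₕ−1) = 206.
s²ₚ = 161185.34/206 = 782.4531... → 782.45.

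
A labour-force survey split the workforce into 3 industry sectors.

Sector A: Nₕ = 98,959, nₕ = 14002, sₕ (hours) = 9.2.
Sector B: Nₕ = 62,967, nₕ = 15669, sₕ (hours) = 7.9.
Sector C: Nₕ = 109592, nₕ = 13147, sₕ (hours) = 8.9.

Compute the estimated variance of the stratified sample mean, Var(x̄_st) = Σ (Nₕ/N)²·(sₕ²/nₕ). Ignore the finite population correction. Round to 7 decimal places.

0.0019987

N = 271518; Wₕ = Nₕ/N.
sector A: (98959/271518)²·9.2²/14002 = 0.0008029693
sector B: (62967/271518)²·7.9²/15669 = 0.0002142109
sector C: (109592/271518)²·8.9²/13147 = 0.0009815531
Sum = 0.0019987333 → 0.0019987.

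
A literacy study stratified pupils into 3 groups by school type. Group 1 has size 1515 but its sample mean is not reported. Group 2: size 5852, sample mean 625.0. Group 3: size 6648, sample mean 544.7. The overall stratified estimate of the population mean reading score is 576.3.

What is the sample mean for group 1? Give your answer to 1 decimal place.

N = 1515 + 5852 + 6648 = 14015.
Overall total = μ·N = 576.3·14015 = 8076844.5.
Subtract the known strata: 5852·625.0 + 6648·544.7 = 7278665.6.
Remaining total for group 1: 8076844.5 − 7278665.6 = 798178.9.
Divide by its size: 798178.9 / 1515 = 526.851... → 526.9.

526.9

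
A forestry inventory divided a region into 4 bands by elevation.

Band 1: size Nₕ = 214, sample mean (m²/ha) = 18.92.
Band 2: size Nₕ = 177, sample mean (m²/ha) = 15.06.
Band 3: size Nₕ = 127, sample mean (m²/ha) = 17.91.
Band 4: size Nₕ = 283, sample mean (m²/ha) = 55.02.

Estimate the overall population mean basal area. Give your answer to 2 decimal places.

x̄_st = (Σ Nₕx̄ₕ) / (Σ Nₕ) = (214·18.92 + 177·15.06 + 127·17.91 + 283·55.02) / 801
= 24559.73 / 801 = 30.6613... → 30.66.

30.66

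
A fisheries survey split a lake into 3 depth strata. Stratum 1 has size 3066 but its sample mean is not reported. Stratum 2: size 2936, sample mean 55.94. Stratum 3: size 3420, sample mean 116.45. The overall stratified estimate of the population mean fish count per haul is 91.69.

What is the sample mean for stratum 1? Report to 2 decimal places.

N = 3066 + 2936 + 3420 = 9422.
Overall total = μ·N = 91.69·9422 = 863903.18.
Subtract the known strata: 2936·55.94 + 3420·116.45 = 562498.84.
Remaining total for stratum 1: 863903.18 − 562498.84 = 301404.34.
Divide by its size: 301404.34 / 3066 = 98.3054... → 98.31.

98.31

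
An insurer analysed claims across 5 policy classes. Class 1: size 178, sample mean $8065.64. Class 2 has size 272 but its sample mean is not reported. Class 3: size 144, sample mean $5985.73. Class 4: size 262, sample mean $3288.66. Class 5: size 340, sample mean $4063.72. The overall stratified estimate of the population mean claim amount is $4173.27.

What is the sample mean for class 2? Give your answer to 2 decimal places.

Σ Nₕx̄ₕ = N·μ, so 272·x̄_2 = 1196·4173.27 − (178·8065.64 + 144·5985.73 + 262·3288.66 + 340·4063.72).
= 4991230.92 − 4540922.76 = 450308.16.
x̄_2 = 450308.16 / 272 = 1655.5447... → 1655.54.

1655.54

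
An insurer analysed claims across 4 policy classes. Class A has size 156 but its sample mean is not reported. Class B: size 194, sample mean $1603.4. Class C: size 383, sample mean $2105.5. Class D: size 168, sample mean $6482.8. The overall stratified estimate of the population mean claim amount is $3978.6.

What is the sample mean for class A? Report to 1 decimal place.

Σ Nₕx̄ₕ = N·μ, so 156·x̄_A = 901·3978.6 − (194·1603.4 + 383·2105.5 + 168·6482.8).
= 3584718.6 − 2206576.5 = 1378142.1.
x̄_A = 1378142.1 / 156 = 8834.244... → 8834.2.

8834.2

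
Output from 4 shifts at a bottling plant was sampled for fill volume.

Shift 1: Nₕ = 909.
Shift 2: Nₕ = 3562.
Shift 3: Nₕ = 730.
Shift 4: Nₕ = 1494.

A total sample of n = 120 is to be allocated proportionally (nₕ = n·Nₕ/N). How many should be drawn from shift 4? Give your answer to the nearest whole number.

27

N = 909 + 3562 + 730 + 1494 = 6695.
n_4 = 120·1494/6695 = 26.778... → 27.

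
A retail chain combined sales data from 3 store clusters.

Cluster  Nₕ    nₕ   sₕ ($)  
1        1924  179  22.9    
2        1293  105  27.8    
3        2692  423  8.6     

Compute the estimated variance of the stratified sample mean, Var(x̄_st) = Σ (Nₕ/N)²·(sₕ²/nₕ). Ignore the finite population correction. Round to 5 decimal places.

0.69932

N = 5909; Wₕ = Nₕ/N.
cluster 1: (1924/5909)²·22.9²/179 = 0.31059903
cluster 2: (1293/5909)²·27.8²/105 = 0.35242715
cluster 3: (2692/5909)²·8.6²/423 = 0.03628931
Sum = 0.69931549 → 0.69932.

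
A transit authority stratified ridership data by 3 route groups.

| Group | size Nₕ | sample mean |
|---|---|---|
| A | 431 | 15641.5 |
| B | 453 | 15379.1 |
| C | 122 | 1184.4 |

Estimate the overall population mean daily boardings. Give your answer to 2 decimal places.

13770.10

x̄_st = (Σ Nₕx̄ₕ) / (Σ Nₕ) = (431·15641.5 + 453·15379.1 + 122·1184.4) / 1006
= 13852715.6 / 1006 = 13770.0950... → 13770.10.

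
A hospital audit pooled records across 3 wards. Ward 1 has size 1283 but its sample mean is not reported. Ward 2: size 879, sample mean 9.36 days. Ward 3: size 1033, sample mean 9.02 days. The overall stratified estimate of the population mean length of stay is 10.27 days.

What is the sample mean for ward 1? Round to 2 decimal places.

11.90

N = 1283 + 879 + 1033 = 3195.
Overall total = μ·N = 10.27·3195 = 32812.65.
Subtract the known strata: 879·9.36 + 1033·9.02 = 17545.1.
Remaining total for ward 1: 32812.65 − 17545.1 = 15267.55.
Divide by its size: 15267.55 / 1283 = 11.8999... → 11.90.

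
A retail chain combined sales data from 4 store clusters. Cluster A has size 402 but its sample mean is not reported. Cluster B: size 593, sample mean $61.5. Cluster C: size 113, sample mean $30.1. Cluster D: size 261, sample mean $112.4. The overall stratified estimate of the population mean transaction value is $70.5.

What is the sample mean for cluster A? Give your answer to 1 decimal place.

67.9

Σ Nₕx̄ₕ = N·μ, so 402·x̄_A = 1369·70.5 − (593·61.5 + 113·30.1 + 261·112.4).
= 96514.5 − 69207.2 = 27307.3.
x̄_A = 27307.3 / 402 = 67.929... → 67.9.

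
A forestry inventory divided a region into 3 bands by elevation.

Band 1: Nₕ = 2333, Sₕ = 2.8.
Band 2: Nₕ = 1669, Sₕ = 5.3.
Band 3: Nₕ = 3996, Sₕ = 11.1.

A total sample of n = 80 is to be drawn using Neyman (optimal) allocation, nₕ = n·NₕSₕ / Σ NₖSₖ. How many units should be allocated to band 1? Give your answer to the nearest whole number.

9

1: NₕSₕ = 2333·2.8 = 6532.4
2: NₕSₕ = 1669·5.3 = 8845.7
3: NₕSₕ = 3996·11.1 = 44355.6
Σ NₕSₕ = 59733.7.
n_1 = 80·6532.4/59733.7 = 8.749... → 9.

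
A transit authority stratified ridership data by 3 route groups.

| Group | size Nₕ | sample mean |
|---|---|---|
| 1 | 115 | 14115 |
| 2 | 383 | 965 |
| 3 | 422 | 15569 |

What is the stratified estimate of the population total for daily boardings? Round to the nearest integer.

8562938

1: 115·14115 = 1623225
2: 383·965 = 369595
3: 422·15569 = 6570118
τ̂ = Σ Nₕx̄ₕ = 8562938.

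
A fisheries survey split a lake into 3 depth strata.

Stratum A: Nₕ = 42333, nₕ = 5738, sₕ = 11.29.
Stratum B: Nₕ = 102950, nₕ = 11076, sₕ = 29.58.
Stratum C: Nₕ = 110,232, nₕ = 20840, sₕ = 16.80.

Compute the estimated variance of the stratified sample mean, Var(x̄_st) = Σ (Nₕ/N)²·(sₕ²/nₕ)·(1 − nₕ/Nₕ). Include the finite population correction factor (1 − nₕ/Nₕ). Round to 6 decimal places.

N = 255515; Wₕ = Nₕ/N.
stratum A: (42333/255515)²·11.29²/5738·(1 − 5738/42333) = 0.000527103
stratum B: (102950/255515)²·29.58²/11076·(1 − 11076/102950) = 0.011444572
stratum C: (110232/255515)²·16.80²/20840·(1 − 20840/110232) = 0.002044064
Sum = 0.014015739 → 0.014016.

0.014016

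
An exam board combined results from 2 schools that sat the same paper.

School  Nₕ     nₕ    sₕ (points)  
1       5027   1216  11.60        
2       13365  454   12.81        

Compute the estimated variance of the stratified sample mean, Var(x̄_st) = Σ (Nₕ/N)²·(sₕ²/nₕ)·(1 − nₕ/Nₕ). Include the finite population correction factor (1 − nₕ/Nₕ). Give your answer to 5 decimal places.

0.19065

N = 18392; Wₕ = Nₕ/N.
school 1: (5027/18392)²·11.60²/1216·(1 − 1216/5027) = 0.00626718
school 2: (13365/18392)²·12.81²/454·(1 − 454/13365) = 0.18437980
Sum = 0.19064698 → 0.19065.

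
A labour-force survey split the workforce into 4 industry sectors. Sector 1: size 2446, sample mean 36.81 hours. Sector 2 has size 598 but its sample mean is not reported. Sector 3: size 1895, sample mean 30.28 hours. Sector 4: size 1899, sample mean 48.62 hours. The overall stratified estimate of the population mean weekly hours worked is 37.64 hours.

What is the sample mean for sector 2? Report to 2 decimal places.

N = 2446 + 598 + 1895 + 1899 = 6838.
Overall total = μ·N = 37.64·6838 = 257382.32.
Subtract the known strata: 2446·36.81 + 1895·30.28 + 1899·48.62 = 239747.24.
Remaining total for sector 2: 257382.32 − 239747.24 = 17635.08.
Divide by its size: 17635.08 / 598 = 29.4901... → 29.49.

29.49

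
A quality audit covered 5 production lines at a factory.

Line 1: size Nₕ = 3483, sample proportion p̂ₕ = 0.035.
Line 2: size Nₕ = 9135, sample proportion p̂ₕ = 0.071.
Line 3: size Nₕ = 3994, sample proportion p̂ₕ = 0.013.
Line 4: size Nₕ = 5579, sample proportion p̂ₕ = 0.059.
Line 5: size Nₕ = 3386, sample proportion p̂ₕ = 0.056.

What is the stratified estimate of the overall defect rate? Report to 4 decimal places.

N = 3483 + 9135 + 3994 + 5579 + 3386 = 25577.
Overall proportion = Σ (Nₕ/N)·p̂ₕ.
Σ Nₕp̂ₕ = 121.905 + 648.585 + 51.922 + 329.161 + 189.616 = 1341.189.
1341.189 / 25577 = 0.052437... → 0.0524.

0.0524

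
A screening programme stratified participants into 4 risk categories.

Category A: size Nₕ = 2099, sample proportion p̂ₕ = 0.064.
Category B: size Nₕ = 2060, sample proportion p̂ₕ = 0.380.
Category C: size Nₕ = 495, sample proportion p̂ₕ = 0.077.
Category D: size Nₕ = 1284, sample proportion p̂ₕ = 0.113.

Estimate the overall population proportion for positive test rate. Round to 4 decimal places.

N = 2099 + 2060 + 495 + 1284 = 5938.
Overall proportion = Σ (Nₕ/N)·p̂ₕ.
Σ Nₕp̂ₕ = 134.336 + 782.8 + 38.115 + 145.092 = 1100.343.
1100.343 / 5938 = 0.185305... → 0.1853.

0.1853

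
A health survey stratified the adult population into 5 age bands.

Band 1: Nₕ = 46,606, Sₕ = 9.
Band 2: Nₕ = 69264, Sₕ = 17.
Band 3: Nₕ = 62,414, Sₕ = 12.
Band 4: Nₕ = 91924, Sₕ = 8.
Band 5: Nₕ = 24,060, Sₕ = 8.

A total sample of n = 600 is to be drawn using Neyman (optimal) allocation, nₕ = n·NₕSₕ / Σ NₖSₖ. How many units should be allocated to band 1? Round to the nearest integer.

1: NₕSₕ = 46606·9 = 419454
2: NₕSₕ = 69264·17 = 1177488
3: NₕSₕ = 62414·12 = 748968
4: NₕSₕ = 91924·8 = 735392
5: NₕSₕ = 24060·8 = 192480
Σ NₕSₕ = 3273782.
n_1 = 600·419454/3273782 = 76.875... → 77.

77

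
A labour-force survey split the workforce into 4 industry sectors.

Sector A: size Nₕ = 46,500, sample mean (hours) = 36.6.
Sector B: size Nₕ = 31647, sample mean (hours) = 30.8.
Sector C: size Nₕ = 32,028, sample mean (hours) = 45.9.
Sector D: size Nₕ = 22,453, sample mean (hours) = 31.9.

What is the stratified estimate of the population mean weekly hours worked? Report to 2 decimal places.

x̄_st = (Σ Nₕx̄ₕ) / (Σ Nₕ) = (46500·36.6 + 31647·30.8 + 32028·45.9 + 22453·31.9) / 132628
= 4862963.5 / 132628 = 36.6662... → 36.67.

36.67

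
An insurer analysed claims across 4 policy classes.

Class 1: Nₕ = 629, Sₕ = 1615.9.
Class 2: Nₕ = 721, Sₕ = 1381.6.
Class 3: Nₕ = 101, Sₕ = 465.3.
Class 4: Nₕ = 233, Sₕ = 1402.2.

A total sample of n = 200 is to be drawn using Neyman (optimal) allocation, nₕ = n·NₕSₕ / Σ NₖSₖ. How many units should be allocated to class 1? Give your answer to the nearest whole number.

1: NₕSₕ = 629·1615.9 = 1016401.1
2: NₕSₕ = 721·1381.6 = 996133.6
3: NₕSₕ = 101·465.3 = 46995.3
4: NₕSₕ = 233·1402.2 = 326712.6
Σ NₕSₕ = 2386242.6.
n_1 = 200·1016401.1/2386242.6 = 85.188... → 85.

85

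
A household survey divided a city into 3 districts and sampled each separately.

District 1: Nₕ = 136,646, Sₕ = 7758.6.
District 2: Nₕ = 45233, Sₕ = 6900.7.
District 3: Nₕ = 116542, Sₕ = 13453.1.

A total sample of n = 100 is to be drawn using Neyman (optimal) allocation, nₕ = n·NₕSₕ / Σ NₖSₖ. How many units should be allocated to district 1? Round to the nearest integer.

Σ NₕSₕ = 136646·7758.6 + 45233·6900.7 + 116542·13453.1 = 2940172198.9.
Share for 1: 1060181655.6/2940172198.9 = 0.36058.
n_1 = 100 × 0.36058 = 36.058... → 36.

36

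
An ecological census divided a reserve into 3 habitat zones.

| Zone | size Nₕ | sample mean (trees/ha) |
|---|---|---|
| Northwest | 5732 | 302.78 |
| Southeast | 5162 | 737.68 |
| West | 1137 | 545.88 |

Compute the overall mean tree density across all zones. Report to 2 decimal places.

512.35

N = 12031; weights Wₕ = Nₕ/N = (0.4764, 0.4291, 0.0945).
x̄_st = Σ Wₕ·x̄ₕ = 0.4764·302.78 + 0.4291·737.68 + 0.0945·545.88 ≈ 512.3518...
→ 512.35.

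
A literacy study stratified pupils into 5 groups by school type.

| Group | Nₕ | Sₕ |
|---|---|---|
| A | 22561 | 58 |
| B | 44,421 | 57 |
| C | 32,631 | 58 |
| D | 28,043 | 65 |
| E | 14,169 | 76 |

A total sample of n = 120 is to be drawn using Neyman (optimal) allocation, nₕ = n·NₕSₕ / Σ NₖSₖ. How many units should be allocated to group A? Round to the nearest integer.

18

A: NₕSₕ = 22561·58 = 1308538
B: NₕSₕ = 44421·57 = 2531997
C: NₕSₕ = 32631·58 = 1892598
D: NₕSₕ = 28043·65 = 1822795
E: NₕSₕ = 14169·76 = 1076844
Σ NₕSₕ = 8632772.
n_A = 120·1308538/8632772 = 18.189... → 18.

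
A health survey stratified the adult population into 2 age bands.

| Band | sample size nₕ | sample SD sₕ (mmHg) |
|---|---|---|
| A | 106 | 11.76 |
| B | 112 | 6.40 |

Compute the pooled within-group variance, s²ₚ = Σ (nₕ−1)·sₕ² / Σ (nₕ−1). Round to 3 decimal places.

A: (106−1)·11.76² = 105·138.2976 = 14521.248
B: (112−1)·6.40² = 111·40.96 = 4546.56
Numerator = 19067.808; denominator = Σ(nₕ−1) = 216.
s²ₚ = 19067.808/216 = 88.27689... → 88.277.

88.277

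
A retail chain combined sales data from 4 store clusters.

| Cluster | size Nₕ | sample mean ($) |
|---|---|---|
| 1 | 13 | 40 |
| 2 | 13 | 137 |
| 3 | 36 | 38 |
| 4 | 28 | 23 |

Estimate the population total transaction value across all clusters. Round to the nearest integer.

1: 13·40 = 520
2: 13·137 = 1781
3: 36·38 = 1368
4: 28·23 = 644
τ̂ = Σ Nₕx̄ₕ = 4313.

4313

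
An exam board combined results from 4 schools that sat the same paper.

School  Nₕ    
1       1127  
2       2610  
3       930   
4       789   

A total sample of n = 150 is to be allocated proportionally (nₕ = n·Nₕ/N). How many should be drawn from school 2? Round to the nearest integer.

72

Share of school 2 = 2610/5456 = 0.47837.
Allocate 150 × 0.47837 = 71.756... → 72.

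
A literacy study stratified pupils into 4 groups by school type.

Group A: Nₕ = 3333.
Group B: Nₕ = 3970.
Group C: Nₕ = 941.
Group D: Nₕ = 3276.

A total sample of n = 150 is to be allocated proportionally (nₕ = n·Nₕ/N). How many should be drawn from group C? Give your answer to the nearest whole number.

12

N = 3333 + 3970 + 941 + 3276 = 11520.
n_C = 150·941/11520 = 12.253... → 12.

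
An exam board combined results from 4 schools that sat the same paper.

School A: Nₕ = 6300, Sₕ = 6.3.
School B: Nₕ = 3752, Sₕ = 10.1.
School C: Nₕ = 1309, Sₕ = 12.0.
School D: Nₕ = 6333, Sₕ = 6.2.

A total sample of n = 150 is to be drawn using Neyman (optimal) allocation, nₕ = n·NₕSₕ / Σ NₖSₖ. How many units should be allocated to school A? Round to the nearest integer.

Σ NₕSₕ = 6300·6.3 + 3752·10.1 + 1309·12.0 + 6333·6.2 = 132557.8.
Share for A: 39690/132557.8 = 0.29942.
n_A = 150 × 0.29942 = 44.912... → 45.

45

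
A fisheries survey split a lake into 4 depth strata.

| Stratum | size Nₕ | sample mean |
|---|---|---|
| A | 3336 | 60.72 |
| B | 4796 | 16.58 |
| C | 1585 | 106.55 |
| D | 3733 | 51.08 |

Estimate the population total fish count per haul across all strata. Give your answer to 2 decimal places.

Population total = Σ Nₕ·x̄ₕ (each stratum's size times its mean).
3336·60.72 + 4796·16.58 + 1585·106.55 + 3733·51.08 = 202561.92 + 79517.68 + 168881.75 + 190681.64 = 641642.99.

641642.99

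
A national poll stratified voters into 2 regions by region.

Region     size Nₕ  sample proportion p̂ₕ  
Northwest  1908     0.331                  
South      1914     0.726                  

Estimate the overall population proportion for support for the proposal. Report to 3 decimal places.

N = 1908 + 1914 = 3822.
Overall proportion = Σ (Nₕ/N)·p̂ₕ.
Σ Nₕp̂ₕ = 631.548 + 1389.564 = 2021.112.
2021.112 / 3822 = 0.52881... → 0.529.

0.529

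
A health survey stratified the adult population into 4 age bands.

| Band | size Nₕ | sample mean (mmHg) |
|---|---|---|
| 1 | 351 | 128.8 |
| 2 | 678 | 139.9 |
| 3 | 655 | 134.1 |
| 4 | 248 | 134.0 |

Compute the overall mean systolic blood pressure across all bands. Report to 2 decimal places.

N = 1932; weights Wₕ = Nₕ/N = (0.1817, 0.3509, 0.3390, 0.1284).
x̄_st = Σ Wₕ·x̄ₕ = 0.1817·128.8 + 0.3509·139.9 + 0.3390·134.1 + 0.1284·134.0 ≈ 135.1597...
→ 135.16.

135.16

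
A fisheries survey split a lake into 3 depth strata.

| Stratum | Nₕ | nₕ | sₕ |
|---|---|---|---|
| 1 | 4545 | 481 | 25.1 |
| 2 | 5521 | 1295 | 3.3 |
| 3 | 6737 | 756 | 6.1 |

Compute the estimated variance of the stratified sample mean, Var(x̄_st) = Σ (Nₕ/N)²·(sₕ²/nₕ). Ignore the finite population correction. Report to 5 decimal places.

0.10465

N = 16803; Wₕ = Nₕ/N.
stratum 1: (4545/16803)²·25.1²/481 = 0.09582890
stratum 2: (5521/16803)²·3.3²/1295 = 0.00090786
stratum 3: (6737/16803)²·6.1²/756 = 0.00791220
Sum = 0.10464896 → 0.10465.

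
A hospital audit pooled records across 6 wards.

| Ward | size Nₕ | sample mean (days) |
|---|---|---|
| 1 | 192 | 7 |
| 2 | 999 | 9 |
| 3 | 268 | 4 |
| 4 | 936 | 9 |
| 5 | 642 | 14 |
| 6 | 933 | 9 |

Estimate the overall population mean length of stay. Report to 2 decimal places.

9.37

N = 3970; weights Wₕ = Nₕ/N = (0.0484, 0.2516, 0.0675, 0.2358, 0.1617, 0.2350).
x̄_st = Σ Wₕ·x̄ₕ = 0.0484·7 + 0.2516·9 + 0.0675·4 + 0.2358·9 + 0.1617·14 + 0.2350·9 ≈ 9.3743...
→ 9.37.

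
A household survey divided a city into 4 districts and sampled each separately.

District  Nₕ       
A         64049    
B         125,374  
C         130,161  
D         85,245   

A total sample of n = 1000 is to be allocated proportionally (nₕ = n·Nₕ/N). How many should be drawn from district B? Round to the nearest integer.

Share of district B = 125374/404829 = 0.30970.
Allocate 1000 × 0.30970 = 309.696... → 310.

310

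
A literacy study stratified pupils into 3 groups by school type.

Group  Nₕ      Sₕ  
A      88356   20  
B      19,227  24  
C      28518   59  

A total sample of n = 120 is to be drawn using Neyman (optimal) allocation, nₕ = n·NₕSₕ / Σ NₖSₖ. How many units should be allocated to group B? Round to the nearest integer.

Σ NₕSₕ = 88356·20 + 19227·24 + 28518·59 = 3911130.
Share for B: 461448/3911130 = 0.11798.
n_B = 120 × 0.11798 = 14.158... → 14.

14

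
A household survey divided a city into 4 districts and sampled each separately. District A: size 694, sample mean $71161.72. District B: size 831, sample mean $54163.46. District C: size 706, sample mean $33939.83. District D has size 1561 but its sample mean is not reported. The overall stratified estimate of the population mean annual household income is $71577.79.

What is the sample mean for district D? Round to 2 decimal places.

98055.98

N = 694 + 831 + 706 + 1561 = 3792.
Overall total = μ·N = 71577.79·3792 = 271422979.68.
Subtract the known strata: 694·71161.72 + 831·54163.46 + 706·33939.83 = 118357588.92.
Remaining total for district D: 271422979.68 − 118357588.92 = 153065390.76.
Divide by its size: 153065390.76 / 1561 = 98055.9838... → 98055.98.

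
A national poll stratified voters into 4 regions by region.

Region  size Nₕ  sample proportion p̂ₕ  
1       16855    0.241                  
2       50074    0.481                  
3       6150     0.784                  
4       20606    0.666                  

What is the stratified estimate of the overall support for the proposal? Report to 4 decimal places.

0.4984

Wₕ = Nₕ/N with N = 93685: 0.1799, 0.5345, 0.0656, 0.2199.
p̂_st = 0.1799·0.241 + 0.5345·0.481 + 0.0656·0.784 + 0.2199·0.666 ≈ 0.498403... → 0.4984.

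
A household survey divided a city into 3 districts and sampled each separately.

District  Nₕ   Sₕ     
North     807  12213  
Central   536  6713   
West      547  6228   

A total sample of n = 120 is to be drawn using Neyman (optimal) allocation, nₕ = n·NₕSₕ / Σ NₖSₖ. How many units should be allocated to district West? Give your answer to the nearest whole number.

Σ NₕSₕ = 807·12213 + 536·6713 + 547·6228 = 16860775.
Share for West: 3406716/16860775 = 0.20205.
n_West = 120 × 0.20205 = 24.246... → 24.

24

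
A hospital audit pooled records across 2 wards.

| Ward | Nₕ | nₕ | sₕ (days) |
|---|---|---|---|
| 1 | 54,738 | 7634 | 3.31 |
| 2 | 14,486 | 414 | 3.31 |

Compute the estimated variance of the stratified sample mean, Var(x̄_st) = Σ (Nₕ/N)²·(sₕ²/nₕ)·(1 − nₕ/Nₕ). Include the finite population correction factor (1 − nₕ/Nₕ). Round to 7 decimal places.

0.0018980

N = 69224; Wₕ = Nₕ/N.
ward 1: (54738/69224)²·3.31²/7634·(1 − 7634/54738) = 0.0007722131
ward 2: (14486/69224)²·3.31²/414·(1 − 414/14486) = 0.0011257620
Sum = 0.0018979751 → 0.0018980.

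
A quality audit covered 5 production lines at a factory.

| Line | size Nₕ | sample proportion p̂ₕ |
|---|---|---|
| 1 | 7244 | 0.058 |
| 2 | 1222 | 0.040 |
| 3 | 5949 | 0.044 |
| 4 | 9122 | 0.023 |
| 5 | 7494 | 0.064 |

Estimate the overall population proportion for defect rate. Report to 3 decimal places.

0.046

N = 7244 + 1222 + 5949 + 9122 + 7494 = 31031.
Overall proportion = Σ (Nₕ/N)·p̂ₕ.
Σ Nₕp̂ₕ = 420.152 + 48.88 + 261.756 + 209.806 + 479.616 = 1420.21.
1420.21 / 31031 = 0.04577... → 0.046.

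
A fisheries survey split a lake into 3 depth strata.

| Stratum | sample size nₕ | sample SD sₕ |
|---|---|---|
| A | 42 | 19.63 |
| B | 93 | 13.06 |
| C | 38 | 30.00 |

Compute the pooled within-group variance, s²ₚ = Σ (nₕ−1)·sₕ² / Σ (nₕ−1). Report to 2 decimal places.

A: (42−1)·19.63² = 41·385.3369 = 15798.8129
B: (93−1)·13.06² = 92·170.5636 = 15691.8512
C: (38−1)·30.00² = 37·900 = 33300
Numerator = 64790.6641; denominator = Σ(nₕ−1) = 170.
s²ₚ = 64790.6641/170 = 381.1216... → 381.12.

381.12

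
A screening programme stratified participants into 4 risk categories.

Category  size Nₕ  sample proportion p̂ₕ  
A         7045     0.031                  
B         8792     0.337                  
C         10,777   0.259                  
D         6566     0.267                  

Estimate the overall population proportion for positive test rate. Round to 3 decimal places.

N = 7045 + 8792 + 10777 + 6566 = 33180.
Overall proportion = Σ (Nₕ/N)·p̂ₕ.
Σ Nₕp̂ₕ = 218.395 + 2962.904 + 2791.243 + 1753.122 = 7725.664.
7725.664 / 33180 = 0.23284... → 0.233.

0.233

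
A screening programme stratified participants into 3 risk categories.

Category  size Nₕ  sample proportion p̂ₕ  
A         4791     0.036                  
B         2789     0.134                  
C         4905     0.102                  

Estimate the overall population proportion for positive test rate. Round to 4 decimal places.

N = 4791 + 2789 + 4905 = 12485.
Overall proportion = Σ (Nₕ/N)·p̂ₕ.
Σ Nₕp̂ₕ = 172.476 + 373.726 + 500.31 = 1046.512.
1046.512 / 12485 = 0.083822... → 0.0838.

0.0838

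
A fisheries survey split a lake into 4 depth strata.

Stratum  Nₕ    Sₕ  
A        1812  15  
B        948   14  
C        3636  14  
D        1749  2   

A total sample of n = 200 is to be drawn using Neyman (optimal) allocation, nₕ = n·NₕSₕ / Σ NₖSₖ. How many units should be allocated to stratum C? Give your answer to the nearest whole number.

107

Σ NₕSₕ = 1812·15 + 948·14 + 3636·14 + 1749·2 = 94854.
Share for C: 50904/94854 = 0.53666.
n_C = 200 × 0.53666 = 107.331... → 107.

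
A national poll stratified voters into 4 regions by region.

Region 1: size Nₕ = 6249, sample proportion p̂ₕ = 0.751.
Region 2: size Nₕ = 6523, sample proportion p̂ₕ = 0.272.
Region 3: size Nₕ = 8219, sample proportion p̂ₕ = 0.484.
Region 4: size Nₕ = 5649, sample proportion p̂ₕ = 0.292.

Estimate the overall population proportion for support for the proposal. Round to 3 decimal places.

Wₕ = Nₕ/N with N = 26640: 0.2346, 0.2449, 0.3085, 0.2120.
p̂_st = 0.2346·0.751 + 0.2449·0.272 + 0.3085·0.484 + 0.2120·0.292 ≈ 0.45401... → 0.454.

0.454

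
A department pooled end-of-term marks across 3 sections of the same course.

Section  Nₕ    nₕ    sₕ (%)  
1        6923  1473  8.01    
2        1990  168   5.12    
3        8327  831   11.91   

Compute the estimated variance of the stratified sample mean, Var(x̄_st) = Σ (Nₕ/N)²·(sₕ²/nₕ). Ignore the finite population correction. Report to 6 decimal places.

N = 17240; Wₕ = Nₕ/N.
section 1: (6923/17240)²·8.01²/1473 = 0.007023869
section 2: (1990/17240)²·5.12²/168 = 0.002079037
section 3: (8327/17240)²·11.91²/831 = 0.039822187
Sum = 0.048925093 → 0.048925.

0.048925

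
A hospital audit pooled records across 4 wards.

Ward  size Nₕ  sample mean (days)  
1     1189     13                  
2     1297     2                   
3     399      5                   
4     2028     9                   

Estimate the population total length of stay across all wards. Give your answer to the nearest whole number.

38298

Population total = Σ Nₕ·x̄ₕ (each stratum's size times its mean).
1189·13 + 1297·2 + 399·5 + 2028·9 = 15457 + 2594 + 1995 + 18252 = 38298.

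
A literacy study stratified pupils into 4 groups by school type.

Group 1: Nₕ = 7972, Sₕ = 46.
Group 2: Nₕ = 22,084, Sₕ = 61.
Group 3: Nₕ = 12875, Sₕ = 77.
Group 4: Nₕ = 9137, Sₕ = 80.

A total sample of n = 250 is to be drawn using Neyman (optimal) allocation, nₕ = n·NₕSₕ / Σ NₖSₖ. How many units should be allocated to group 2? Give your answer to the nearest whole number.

Σ NₕSₕ = 7972·46 + 22084·61 + 12875·77 + 9137·80 = 3436171.
Share for 2: 1347124/3436171 = 0.39204.
n_2 = 250 × 0.39204 = 98.011... → 98.

98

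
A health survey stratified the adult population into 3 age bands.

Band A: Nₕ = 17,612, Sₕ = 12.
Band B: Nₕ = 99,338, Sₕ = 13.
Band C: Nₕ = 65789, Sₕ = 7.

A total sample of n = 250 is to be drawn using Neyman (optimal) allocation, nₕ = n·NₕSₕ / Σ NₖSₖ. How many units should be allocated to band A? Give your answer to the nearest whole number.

Σ NₕSₕ = 17612·12 + 99338·13 + 65789·7 = 1963261.
Share for A: 211344/1963261 = 0.10765.
n_A = 250 × 0.10765 = 26.912... → 27.

27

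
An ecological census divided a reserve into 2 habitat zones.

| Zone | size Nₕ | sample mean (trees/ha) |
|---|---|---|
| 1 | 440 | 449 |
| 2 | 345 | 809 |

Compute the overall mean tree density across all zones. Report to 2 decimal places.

N = 440 + 345 = 785.
Weight each subgroup mean by Nₕ/N and sum.
Σ Nₕx̄ₕ = 440·449 + 345·809 = 197560 + 279105 = 476665.
Divide by N: 476665 / 785 = 607.2166... → 607.22.

607.22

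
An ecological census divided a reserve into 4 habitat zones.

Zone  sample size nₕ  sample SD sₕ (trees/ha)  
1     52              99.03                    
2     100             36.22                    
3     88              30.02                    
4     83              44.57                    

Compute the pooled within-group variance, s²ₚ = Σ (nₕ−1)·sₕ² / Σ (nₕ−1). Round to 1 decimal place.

2731.4

Degrees of freedom: 51 + 99 + 87 + 82 = 319.
Σ(nₕ−1)sₕ² = 51·9806.9409 + 99·1311.8884 + 87·901.2004 + 82·1986.4849 = 871327.1341.
s²ₚ = 871327.1341 / 319 = 2731.433... → 2731.4.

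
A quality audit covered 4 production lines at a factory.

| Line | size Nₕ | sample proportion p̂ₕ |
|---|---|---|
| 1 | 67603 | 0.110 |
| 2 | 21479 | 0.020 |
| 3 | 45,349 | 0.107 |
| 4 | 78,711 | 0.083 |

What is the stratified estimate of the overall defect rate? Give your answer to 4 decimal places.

N = 67603 + 21479 + 45349 + 78711 = 213142.
Overall proportion = Σ (Nₕ/N)·p̂ₕ.
Σ Nₕp̂ₕ = 7436.33 + 429.58 + 4852.343 + 6533.013 = 19251.266.
19251.266 / 213142 = 0.090321... → 0.0903.

0.0903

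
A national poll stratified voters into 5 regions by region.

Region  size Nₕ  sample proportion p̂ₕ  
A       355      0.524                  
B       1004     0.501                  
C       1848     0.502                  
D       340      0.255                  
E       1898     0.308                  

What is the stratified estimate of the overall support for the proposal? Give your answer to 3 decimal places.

Wₕ = Nₕ/N with N = 5445: 0.0652, 0.1844, 0.3394, 0.0624, 0.3486.
p̂_st = 0.0652·0.524 + 0.1844·0.501 + 0.3394·0.502 + 0.0624·0.255 + 0.3486·0.308 ≈ 0.42020... → 0.420.

0.420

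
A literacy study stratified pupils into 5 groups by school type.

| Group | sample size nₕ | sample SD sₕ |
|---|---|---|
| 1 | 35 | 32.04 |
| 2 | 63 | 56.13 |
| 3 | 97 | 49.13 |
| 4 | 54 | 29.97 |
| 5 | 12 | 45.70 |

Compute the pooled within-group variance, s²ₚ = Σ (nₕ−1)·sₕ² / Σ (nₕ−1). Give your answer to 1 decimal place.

Degrees of freedom: 34 + 62 + 96 + 53 + 11 = 256.
Σ(nₕ−1)sₕ² = 34·1026.5616 + 62·3150.5769 + 96·2413.7569 + 53·898.2009 + 11·2088.49 = 532537.5623.
s²ₚ = 532537.5623 / 256 = 2080.225... → 2080.2.

2080.2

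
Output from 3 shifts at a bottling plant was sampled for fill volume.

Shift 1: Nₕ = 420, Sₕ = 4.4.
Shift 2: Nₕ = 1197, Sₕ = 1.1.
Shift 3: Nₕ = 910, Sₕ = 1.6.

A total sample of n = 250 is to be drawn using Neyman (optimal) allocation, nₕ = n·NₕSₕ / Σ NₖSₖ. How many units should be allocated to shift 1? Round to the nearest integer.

100

Σ NₕSₕ = 420·4.4 + 1197·1.1 + 910·1.6 = 4620.7.
Share for 1: 1848/4620.7 = 0.39994.
n_1 = 250 × 0.39994 = 99.985... → 100.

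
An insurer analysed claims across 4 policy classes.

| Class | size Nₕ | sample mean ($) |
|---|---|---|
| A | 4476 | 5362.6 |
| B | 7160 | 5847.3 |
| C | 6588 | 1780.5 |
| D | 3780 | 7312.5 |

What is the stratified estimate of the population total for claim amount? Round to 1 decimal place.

105240849.6

A: 4476·5362.6 = 24002997.6
B: 7160·5847.3 = 41866668
C: 6588·1780.5 = 11729934
D: 3780·7312.5 = 27641250
τ̂ = Σ Nₕx̄ₕ = 105240849.6.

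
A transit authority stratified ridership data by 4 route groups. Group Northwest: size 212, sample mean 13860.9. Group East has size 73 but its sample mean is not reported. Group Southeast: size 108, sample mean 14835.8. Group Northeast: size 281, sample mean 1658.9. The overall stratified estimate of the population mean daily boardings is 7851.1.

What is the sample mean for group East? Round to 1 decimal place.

N = 212 + 73 + 108 + 281 = 674.
Overall total = μ·N = 7851.1·674 = 5291641.4.
Subtract the known strata: 212·13860.9 + 108·14835.8 + 281·1658.9 = 5006928.1.
Remaining total for group East: 5291641.4 − 5006928.1 = 284713.3.
Divide by its size: 284713.3 / 73 = 3900.182... → 3900.2.

3900.2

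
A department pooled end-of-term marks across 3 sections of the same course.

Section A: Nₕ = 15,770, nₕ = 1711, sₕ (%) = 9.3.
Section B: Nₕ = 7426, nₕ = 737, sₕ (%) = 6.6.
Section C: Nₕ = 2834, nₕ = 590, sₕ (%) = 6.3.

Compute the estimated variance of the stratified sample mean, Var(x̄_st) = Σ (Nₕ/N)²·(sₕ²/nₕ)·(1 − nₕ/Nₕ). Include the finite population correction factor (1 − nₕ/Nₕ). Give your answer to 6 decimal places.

N = 26030; Wₕ = Nₕ/N.
section A: (15770/26030)²·9.3²/1711·(1 − 1711/15770) = 0.016540692
section B: (7426/26030)²·6.6²/737·(1 − 737/7426) = 0.004332995
section C: (2834/26030)²·6.3²/590·(1 − 590/2834) = 0.000631398
Sum = 0.021505085 → 0.021505.

0.021505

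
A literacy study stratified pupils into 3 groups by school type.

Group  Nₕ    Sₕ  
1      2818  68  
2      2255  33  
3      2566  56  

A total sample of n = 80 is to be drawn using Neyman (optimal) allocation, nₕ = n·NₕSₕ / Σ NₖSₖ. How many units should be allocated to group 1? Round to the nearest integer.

37

1: NₕSₕ = 2818·68 = 191624
2: NₕSₕ = 2255·33 = 74415
3: NₕSₕ = 2566·56 = 143696
Σ NₕSₕ = 409735.
n_1 = 80·191624/409735 = 37.414... → 37.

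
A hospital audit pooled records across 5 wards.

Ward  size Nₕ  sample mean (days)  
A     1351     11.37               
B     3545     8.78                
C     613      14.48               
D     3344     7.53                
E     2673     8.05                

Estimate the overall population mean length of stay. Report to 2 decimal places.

x̄_st = (Σ Nₕx̄ₕ) / (Σ Nₕ) = (1351·11.37 + 3545·8.78 + 613·14.48 + 3344·7.53 + 2673·8.05) / 11526
= 102060.18 / 11526 = 8.8548... → 8.85.

8.85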